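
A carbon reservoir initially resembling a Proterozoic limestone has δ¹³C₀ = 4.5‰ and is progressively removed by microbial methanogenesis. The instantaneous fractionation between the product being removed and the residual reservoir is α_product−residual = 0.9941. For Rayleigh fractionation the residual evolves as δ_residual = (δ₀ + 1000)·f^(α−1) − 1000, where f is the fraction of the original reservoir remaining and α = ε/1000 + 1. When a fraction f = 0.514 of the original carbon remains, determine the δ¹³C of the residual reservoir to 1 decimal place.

Rayleigh residual: δ_res = (δ₀ + 1000)·f^(α−1) − 1000
α − 1 = -0.00590
f^(α−1) = 0.514^(-0.00590) = 1.003934
δ_res = (4.5 + 1000) × 1.003934 − 1000 = 1008.452 − 1000 = 8.45‰

8.5‰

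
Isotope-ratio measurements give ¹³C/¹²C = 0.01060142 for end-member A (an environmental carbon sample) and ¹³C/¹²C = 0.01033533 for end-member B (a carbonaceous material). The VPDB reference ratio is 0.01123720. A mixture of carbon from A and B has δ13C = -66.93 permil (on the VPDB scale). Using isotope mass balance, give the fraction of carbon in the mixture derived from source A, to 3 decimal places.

δ_A = (0.01060142/0.01123720 − 1)×1000 = (0.943422 − 1)×1000 = -56.578 permil
δ_B = (0.01033533/0.01123720 − 1)×1000 = (0.919742 − 1)×1000 = -80.258 permil
f_A = (δ_mix − δ_B)/(δ_A − δ_B) = (-66.93 − (-80.258))/(-56.578 − (-80.258))
f_A = 13.328 / 23.679 = 0.5628

0.563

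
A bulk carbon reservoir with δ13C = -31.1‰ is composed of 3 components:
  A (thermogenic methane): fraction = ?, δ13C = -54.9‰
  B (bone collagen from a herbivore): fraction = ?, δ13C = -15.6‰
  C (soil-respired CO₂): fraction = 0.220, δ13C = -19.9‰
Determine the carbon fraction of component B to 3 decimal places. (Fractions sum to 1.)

Let f_B and f_A be the unknown fractions; fractions sum to 1 so f_B + f_A = 0.780.
Mass balance: Σ fᵢ·δᵢ = δ_bulk ⇒ f_B·(-15.6) + f_A·(-54.9) = -31.1 − (-4.378) = -26.722
Substitute f_A = 0.780 − f_B:
f_B·(-15.6 − -54.9) = -26.722 − 0.780×(-54.9) = 16.100
f_B = 16.100 / 39.3 = 0.4097

0.410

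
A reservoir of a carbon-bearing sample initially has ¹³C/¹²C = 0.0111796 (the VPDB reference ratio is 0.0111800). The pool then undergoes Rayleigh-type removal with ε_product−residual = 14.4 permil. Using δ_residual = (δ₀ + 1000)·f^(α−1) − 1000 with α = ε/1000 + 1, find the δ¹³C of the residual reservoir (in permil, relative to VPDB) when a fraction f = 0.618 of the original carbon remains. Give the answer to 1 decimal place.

δ₀ = (0.0111796/0.0111800 − 1)×1000 = (0.999964 − 1)×1000 = -0.036 permil
α − 1 = ε/1000 = 0.0144
f^(α−1) = 0.618^(0.0144) = 0.993094
δ_res = (-0.036 + 1000) × 0.993094 − 1000 = 993.058 − 1000 = -6.94 permil

-6.9 permil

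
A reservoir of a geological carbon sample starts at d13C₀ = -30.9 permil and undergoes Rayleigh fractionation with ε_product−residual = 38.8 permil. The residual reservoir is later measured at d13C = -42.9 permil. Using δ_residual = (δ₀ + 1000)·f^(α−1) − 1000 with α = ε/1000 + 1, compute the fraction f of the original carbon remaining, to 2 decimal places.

α − 1 = ε/1000 = 0.0388
(δ_res + 1000)/(δ₀ + 1000) = (-42.9 + 1000)/(-30.9 + 1000) = 957.1/969.1 = 0.987617
f = 0.987617^(1/0.0388) = exp(ln(0.987617)/0.0388) = exp(-0.01246/0.0388)
f = exp(-0.3211) = 0.7253

0.73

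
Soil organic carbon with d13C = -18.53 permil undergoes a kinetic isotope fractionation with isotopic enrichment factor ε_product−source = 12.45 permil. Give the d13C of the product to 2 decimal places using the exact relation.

To first order, δ_product ≈ δ_source + ε = -6.08 permil.
Exactly, δ_product = (δ_source + 1000)·(ε/1000 + 1) − 1000.
δ_product = (-18.53 + 1000) × (12.45/1000 + 1) − 1000
δ_product = -6.311 permil

-6.31 permil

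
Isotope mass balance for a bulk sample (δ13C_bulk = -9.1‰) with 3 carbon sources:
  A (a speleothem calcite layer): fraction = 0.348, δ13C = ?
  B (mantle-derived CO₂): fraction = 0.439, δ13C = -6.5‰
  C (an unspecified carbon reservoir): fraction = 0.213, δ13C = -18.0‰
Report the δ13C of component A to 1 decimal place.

Isotope mass balance: δ_bulk = Σ fᵢ·δᵢ.
-9.1 = 0.348×δ_A + 0.439×(-6.5) + 0.213×(-18.0)
0.348·δ_A = -9.1 − (-6.688) = -2.412
δ_A = -2.412 / 0.348 = -6.93‰

-6.9‰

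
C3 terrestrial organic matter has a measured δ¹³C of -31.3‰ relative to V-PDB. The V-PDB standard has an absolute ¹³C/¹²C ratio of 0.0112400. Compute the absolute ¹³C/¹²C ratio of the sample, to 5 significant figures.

0.010888

R_sample = R_standard × (δ¹³C/1000 + 1)
R_sample = 0.0112400 × (-31.3/1000 + 1) = 0.0112400 × 0.968700
R_sample = 0.0108882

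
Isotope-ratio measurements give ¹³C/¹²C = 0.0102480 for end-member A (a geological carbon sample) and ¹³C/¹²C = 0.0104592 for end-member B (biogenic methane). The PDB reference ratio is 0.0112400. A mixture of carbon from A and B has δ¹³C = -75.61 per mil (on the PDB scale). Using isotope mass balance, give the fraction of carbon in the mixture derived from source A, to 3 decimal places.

0.327

δ_A = (0.0102480/0.0112400 − 1)×1000 = (0.911744 − 1)×1000 = -88.256 per mil
δ_B = (0.0104592/0.0112400 − 1)×1000 = (0.930534 − 1)×1000 = -69.466 per mil
f_A = (δ_mix − δ_B)/(δ_A − δ_B) = (-75.61 − (-69.466))/(-88.256 − (-69.466))
f_A = -6.144 / -18.790 = 0.3270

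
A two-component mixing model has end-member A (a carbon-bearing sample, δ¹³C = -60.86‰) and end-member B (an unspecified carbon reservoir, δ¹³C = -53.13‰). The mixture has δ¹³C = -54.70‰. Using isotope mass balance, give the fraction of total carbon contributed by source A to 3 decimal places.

0.203

δ_mix = f_A·δ_A + (1 − f_A)·δ_B  ⇒  f_A = (δ_mix − δ_B)/(δ_A − δ_B)
f_A = (-54.70 − (-53.13)) / (-60.86 − (-53.13))
f_A = -1.57 / -7.73 = 0.2031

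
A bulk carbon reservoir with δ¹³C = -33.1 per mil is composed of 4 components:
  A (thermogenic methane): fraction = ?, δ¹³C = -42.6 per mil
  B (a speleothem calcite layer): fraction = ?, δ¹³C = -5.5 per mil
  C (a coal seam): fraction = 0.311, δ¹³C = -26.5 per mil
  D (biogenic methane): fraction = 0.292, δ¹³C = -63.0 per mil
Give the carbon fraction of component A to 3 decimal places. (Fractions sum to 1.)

0.115

Let f_A and f_B be the unknown fractions; fractions sum to 1 so f_A + f_B = 0.397.
Mass balance: Σ fᵢ·δᵢ = δ_bulk ⇒ f_A·(-42.6) + f_B·(-5.5) = -33.1 − (-26.637) = -6.463
Substitute f_B = 0.397 − f_A:
f_A·(-42.6 − -5.5) = -6.463 − 0.397×(-5.5) = -4.279
f_A = -4.279 / -37.1 = 0.1153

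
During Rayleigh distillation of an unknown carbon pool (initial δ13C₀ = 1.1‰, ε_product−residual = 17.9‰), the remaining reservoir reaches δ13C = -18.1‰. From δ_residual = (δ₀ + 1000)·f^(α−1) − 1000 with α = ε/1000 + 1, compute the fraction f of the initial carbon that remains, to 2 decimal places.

α − 1 = ε/1000 = 0.0179
(δ_res + 1000)/(δ₀ + 1000) = (-18.1 + 1000)/(1.1 + 1000) = 981.9/1001.1 = 0.980821
f = 0.980821^(1/0.0179) = exp(ln(0.980821)/0.0179) = exp(-0.01937/0.0179)
f = exp(-1.0819) = 0.3390

0.34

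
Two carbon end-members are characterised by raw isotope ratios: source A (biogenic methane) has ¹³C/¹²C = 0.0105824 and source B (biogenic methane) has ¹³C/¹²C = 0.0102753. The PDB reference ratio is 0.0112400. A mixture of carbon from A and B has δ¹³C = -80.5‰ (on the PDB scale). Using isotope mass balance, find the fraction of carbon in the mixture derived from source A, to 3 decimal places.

0.195

δ_A = (0.0105824/0.0112400 − 1)×1000 = (0.941495 − 1)×1000 = -58.505‰
δ_B = (0.0102753/0.0112400 − 1)×1000 = (0.914173 − 1)×1000 = -85.827‰
f_A = (δ_mix − δ_B)/(δ_A − δ_B) = (-80.5 − (-85.827))/(-58.505 − (-85.827))
f_A = 5.327 / 27.322 = 0.1950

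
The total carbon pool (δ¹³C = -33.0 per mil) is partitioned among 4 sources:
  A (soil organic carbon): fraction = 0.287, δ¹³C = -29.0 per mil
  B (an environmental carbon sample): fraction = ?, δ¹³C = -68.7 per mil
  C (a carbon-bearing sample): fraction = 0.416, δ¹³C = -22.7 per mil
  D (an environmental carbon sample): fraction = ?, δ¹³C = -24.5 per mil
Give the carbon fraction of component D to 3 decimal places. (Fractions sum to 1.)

Let f_D and f_B be the unknown fractions; fractions sum to 1 so f_D + f_B = 0.297.
Mass balance: Σ fᵢ·δᵢ = δ_bulk ⇒ f_D·(-24.5) + f_B·(-68.7) = -33.0 − (-17.766) = -15.234
Substitute f_B = 0.297 − f_D:
f_D·(-24.5 − -68.7) = -15.234 − 0.297×(-68.7) = 5.170
f_D = 5.170 / 44.2 = 0.1170

0.117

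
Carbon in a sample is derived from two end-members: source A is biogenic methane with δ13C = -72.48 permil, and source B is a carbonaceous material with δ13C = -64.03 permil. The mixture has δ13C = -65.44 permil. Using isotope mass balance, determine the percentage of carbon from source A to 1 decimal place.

16.7%

δ_mix = f_A·δ_A + (1 − f_A)·δ_B  ⇒  f_A = (δ_mix − δ_B)/(δ_A − δ_B)
f_A = (-65.44 − (-64.03)) / (-72.48 − (-64.03))
f_A = -1.41 / -8.45 = 0.1669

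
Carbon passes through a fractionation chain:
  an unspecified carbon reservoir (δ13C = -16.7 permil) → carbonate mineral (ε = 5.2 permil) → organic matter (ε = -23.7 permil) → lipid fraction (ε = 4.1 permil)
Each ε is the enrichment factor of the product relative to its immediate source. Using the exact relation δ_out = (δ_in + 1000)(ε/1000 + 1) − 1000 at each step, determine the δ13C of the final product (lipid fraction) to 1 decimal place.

step 1: δ = (-16.70 + 1000)·(5.2/1000 + 1) − 1000 = -11.59 permil
step 2: δ = (-11.59 + 1000)·(-23.7/1000 + 1) − 1000 = -35.01 permil
step 3: δ = (-35.01 + 1000)·(4.1/1000 + 1) − 1000 = -31.06 permil

-31.1 permil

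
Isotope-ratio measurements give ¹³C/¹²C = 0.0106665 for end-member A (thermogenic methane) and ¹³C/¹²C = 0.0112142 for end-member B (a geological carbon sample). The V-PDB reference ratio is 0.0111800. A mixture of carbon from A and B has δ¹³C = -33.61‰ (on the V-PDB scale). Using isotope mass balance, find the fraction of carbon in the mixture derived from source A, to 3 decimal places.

0.749

δ_A = (0.0106665/0.0111800 − 1)×1000 = (0.954070 − 1)×1000 = -45.930‰
δ_B = (0.0112142/0.0111800 − 1)×1000 = (1.003059 − 1)×1000 = 3.059‰
f_A = (δ_mix − δ_B)/(δ_A − δ_B) = (-33.61 − (3.059))/(-45.930 − (3.059))
f_A = -36.669 / -48.989 = 0.7485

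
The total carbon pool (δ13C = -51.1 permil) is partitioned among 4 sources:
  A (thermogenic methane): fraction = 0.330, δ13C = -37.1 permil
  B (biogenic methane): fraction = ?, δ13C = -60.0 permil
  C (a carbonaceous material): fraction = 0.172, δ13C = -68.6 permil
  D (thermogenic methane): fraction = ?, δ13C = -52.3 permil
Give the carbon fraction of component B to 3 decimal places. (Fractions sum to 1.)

0.131

Let f_B and f_D be the unknown fractions; fractions sum to 1 so f_B + f_D = 0.498.
Mass balance: Σ fᵢ·δᵢ = δ_bulk ⇒ f_B·(-60.0) + f_D·(-52.3) = -51.1 − (-24.042) = -27.058
Substitute f_D = 0.498 − f_B:
f_B·(-60.0 − -52.3) = -27.058 − 0.498×(-52.3) = -1.012
f_B = -1.012 / -7.7 = 0.1315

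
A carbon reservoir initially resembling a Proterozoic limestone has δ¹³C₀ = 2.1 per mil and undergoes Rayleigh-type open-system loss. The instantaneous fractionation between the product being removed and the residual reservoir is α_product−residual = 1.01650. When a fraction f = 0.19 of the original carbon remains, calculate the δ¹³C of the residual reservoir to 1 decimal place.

Rayleigh residual: δ_res = (δ₀ + 1000)·f^(α−1) − 1000
α − 1 = 0.01650
f^(α−1) = 0.19^(0.01650) = 0.972970
δ_res = (2.1 + 1000) × 0.972970 − 1000 = 975.013 − 1000 = -24.99 per mil

-25.0 per mil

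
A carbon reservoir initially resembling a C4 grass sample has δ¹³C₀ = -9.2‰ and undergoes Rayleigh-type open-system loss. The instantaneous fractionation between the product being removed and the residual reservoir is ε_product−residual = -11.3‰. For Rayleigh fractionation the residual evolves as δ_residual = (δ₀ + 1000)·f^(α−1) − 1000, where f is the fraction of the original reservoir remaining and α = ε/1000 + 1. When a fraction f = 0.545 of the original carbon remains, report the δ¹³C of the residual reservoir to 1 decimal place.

-2.4‰

Rayleigh residual: δ_res = (δ₀ + 1000)·f^(α−1) − 1000
α = ε/1000 + 1 = 0.98870, so α − 1 = -0.01130
f^(α−1) = 0.545^(-0.01130) = 1.006882
δ_res = (-9.2 + 1000) × 1.006882 − 1000 = 997.619 − 1000 = -2.38‰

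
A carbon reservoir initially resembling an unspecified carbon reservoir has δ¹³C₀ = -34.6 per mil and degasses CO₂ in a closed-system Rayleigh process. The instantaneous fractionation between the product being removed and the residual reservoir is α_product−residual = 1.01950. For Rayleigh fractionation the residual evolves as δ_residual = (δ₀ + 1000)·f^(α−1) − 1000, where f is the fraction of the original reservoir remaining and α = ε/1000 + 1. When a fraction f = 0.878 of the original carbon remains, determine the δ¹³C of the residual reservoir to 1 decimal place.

Rayleigh residual: δ_res = (δ₀ + 1000)·f^(α−1) − 1000
α − 1 = 0.01950
f^(α−1) = 0.878^(0.01950) = 0.997466
δ_res = (-34.6 + 1000) × 0.997466 − 1000 = 962.954 − 1000 = -37.05 per mil

-37.0 per mil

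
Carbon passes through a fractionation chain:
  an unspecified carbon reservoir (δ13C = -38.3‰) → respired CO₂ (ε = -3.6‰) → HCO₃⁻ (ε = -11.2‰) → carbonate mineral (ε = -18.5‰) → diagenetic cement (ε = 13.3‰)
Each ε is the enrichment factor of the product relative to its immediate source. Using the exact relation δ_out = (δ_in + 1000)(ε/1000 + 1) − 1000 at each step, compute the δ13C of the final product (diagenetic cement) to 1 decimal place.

-57.7‰

step 1: δ = (-38.30 + 1000)·(-3.6/1000 + 1) − 1000 = -41.76‰
step 2: δ = (-41.76 + 1000)·(-11.2/1000 + 1) − 1000 = -52.49‰
step 3: δ = (-52.49 + 1000)·(-18.5/1000 + 1) − 1000 = -70.02‰
step 4: δ = (-70.02 + 1000)·(13.3/1000 + 1) − 1000 = -57.65‰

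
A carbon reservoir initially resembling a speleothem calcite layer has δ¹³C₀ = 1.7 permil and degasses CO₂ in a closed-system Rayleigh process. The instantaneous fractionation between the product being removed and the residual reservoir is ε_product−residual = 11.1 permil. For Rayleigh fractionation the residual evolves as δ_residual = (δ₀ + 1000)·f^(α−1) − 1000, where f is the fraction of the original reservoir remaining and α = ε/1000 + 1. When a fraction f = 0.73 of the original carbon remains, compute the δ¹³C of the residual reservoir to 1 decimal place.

-1.8 permil

Rayleigh residual: δ_res = (δ₀ + 1000)·f^(α−1) − 1000
α = ε/1000 + 1 = 1.01110, so α − 1 = 0.01110
f^(α−1) = 0.73^(0.01110) = 0.996513
δ_res = (1.7 + 1000) × 0.996513 − 1000 = 998.207 − 1000 = -1.79 permil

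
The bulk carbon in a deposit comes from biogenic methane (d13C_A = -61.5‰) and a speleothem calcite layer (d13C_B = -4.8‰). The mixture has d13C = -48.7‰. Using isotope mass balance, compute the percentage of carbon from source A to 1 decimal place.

77.4%

δ_mix = f_A·δ_A + (1 − f_A)·δ_B  ⇒  f_A = (δ_mix − δ_B)/(δ_A − δ_B)
f_A = (-48.7 − (-4.8)) / (-61.5 − (-4.8))
f_A = -43.9 / -56.7 = 0.7743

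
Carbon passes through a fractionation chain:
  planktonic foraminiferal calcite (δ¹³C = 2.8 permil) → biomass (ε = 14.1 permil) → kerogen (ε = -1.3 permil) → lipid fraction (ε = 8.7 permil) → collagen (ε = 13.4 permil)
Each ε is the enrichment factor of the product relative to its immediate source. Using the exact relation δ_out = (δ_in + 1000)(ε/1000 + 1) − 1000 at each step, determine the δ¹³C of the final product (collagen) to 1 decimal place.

38.2 permil

step 1: δ = (2.80 + 1000)·(14.1/1000 + 1) − 1000 = 16.94 permil
step 2: δ = (16.94 + 1000)·(-1.3/1000 + 1) − 1000 = 15.62 permil
step 3: δ = (15.62 + 1000)·(8.7/1000 + 1) − 1000 = 24.45 permil
step 4: δ = (24.45 + 1000)·(13.4/1000 + 1) − 1000 = 38.18 permil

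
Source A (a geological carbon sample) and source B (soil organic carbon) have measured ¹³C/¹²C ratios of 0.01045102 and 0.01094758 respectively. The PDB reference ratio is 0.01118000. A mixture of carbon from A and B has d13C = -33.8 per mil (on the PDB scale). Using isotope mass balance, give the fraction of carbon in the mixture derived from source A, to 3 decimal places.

0.293

δ_A = (0.01045102/0.01118000 − 1)×1000 = (0.934796 − 1)×1000 = -65.204 per mil
δ_B = (0.01094758/0.01118000 − 1)×1000 = (0.979211 − 1)×1000 = -20.789 per mil
f_A = (δ_mix − δ_B)/(δ_A − δ_B) = (-33.8 − (-20.789))/(-65.204 − (-20.789))
f_A = -13.011 / -44.415 = 0.2929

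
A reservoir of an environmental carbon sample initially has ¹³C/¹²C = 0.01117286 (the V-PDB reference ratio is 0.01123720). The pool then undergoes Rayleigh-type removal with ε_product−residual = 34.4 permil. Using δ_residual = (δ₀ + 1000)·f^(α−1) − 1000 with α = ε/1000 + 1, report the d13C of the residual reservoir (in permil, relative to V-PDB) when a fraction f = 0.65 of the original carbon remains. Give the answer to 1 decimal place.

-20.4 permil

δ₀ = (0.01117286/0.01123720 − 1)×1000 = (0.994274 − 1)×1000 = -5.726 permil
α − 1 = ε/1000 = 0.0344
f^(α−1) = 0.65^(0.0344) = 0.985290
δ_res = (-5.726 + 1000) × 0.985290 − 1000 = 979.649 − 1000 = -20.35 permil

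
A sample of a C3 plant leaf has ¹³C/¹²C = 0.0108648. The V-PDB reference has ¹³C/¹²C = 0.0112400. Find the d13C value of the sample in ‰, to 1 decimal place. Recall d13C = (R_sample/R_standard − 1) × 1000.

d13C = (R_sample / R_standard − 1) × 1000
R_sample / R_standard = 0.0108648 / 0.0112400 = 0.966619
d13C = (0.966619 − 1) × 1000 = -33.38‰

-33.4‰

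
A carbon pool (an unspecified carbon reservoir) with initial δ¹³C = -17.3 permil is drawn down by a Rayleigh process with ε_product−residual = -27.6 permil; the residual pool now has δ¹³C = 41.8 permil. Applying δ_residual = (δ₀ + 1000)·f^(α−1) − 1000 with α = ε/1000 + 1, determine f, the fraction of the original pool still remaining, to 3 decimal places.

α − 1 = ε/1000 = -0.0276
(δ_res + 1000)/(δ₀ + 1000) = (41.8 + 1000)/(-17.3 + 1000) = 1041.8/982.7 = 1.060140
f = 1.060140^(1/-0.0276) = exp(ln(1.060140)/-0.0276) = exp(0.05840/-0.0276)
f = exp(-2.1160) = 0.1205

0.121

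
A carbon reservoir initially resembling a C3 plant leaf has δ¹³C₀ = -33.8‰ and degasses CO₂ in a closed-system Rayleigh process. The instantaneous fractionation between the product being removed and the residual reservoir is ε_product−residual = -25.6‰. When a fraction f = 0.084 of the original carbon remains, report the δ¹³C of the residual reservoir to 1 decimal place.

Rayleigh residual: δ_res = (δ₀ + 1000)·f^(α−1) − 1000
α = ε/1000 + 1 = 0.97440, so α − 1 = -0.02560
f^(α−1) = 0.084^(-0.02560) = 1.065463
δ_res = (-33.8 + 1000) × 1.065463 − 1000 = 1029.451 − 1000 = 29.45‰

29.5‰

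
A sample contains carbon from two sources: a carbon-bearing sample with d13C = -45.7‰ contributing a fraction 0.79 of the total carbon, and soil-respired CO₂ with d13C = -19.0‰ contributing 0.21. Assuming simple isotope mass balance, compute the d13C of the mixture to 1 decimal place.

-40.1‰

δ_mix = f_A·δ_A + f_B·δ_B
δ_mix = 0.79 × (-45.7) + 0.21 × (-19.0)
δ_mix = -36.10 + -3.99 = -40.09‰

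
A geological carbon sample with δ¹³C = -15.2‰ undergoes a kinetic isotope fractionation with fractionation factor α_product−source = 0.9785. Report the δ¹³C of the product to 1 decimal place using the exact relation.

δ_product = (δ_source + 1000)·α − 1000
δ_product = (-15.2 + 1000) × 0.9785 − 1000
δ_product = 963.627 − 1000 = -36.37‰

-36.4‰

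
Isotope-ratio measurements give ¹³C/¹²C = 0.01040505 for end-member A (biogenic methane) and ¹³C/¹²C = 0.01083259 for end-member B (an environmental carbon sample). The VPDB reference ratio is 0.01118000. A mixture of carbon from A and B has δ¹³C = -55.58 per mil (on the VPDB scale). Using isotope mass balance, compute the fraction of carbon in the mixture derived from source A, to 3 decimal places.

0.641

δ_A = (0.01040505/0.01118000 − 1)×1000 = (0.930684 − 1)×1000 = -69.316 per mil
δ_B = (0.01083259/0.01118000 − 1)×1000 = (0.968926 − 1)×1000 = -31.074 per mil
f_A = (δ_mix − δ_B)/(δ_A − δ_B) = (-55.58 − (-31.074))/(-69.316 − (-31.074))
f_A = -24.506 / -38.242 = 0.6408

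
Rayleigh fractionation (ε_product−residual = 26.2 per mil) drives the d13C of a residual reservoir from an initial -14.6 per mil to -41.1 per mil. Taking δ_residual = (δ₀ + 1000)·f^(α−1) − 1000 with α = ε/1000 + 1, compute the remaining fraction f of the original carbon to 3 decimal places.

0.353

α − 1 = ε/1000 = 0.0262
(δ_res + 1000)/(δ₀ + 1000) = (-41.1 + 1000)/(-14.6 + 1000) = 958.9/985.4 = 0.973107
f = 0.973107^(1/0.0262) = exp(ln(0.973107)/0.0262) = exp(-0.02726/0.0262)
f = exp(-1.0405) = 0.3533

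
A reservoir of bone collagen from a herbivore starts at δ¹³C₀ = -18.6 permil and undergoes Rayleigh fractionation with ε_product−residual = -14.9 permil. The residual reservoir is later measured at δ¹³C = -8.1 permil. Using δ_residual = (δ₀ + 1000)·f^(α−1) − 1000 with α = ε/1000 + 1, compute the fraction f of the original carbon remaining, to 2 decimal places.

0.49

α − 1 = ε/1000 = -0.0149
(δ_res + 1000)/(δ₀ + 1000) = (-8.1 + 1000)/(-18.6 + 1000) = 991.9/981.4 = 1.010699
f = 1.010699^(1/-0.0149) = exp(ln(1.010699)/-0.0149) = exp(0.01064/-0.0149)
f = exp(-0.7142) = 0.4896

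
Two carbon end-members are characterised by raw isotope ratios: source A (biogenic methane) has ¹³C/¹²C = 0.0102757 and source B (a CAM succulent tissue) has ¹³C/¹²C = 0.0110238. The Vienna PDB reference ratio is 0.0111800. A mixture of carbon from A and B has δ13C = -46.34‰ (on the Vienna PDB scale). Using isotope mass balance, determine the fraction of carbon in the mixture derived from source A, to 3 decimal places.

0.484

δ_A = (0.0102757/0.0111800 − 1)×1000 = (0.919114 − 1)×1000 = -80.886‰
δ_B = (0.0110238/0.0111800 − 1)×1000 = (0.986029 − 1)×1000 = -13.971‰
f_A = (δ_mix − δ_B)/(δ_A − δ_B) = (-46.34 − (-13.971))/(-80.886 − (-13.971))
f_A = -32.369 / -66.914 = 0.4837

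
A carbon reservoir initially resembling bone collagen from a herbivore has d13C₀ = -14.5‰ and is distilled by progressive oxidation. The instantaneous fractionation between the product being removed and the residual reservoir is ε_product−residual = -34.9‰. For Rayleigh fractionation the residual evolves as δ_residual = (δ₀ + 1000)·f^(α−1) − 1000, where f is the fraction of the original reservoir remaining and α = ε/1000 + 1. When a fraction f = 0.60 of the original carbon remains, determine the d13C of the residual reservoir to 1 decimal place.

Rayleigh residual: δ_res = (δ₀ + 1000)·f^(α−1) − 1000
α = ε/1000 + 1 = 0.96510, so α − 1 = -0.03490
f^(α−1) = 0.60^(-0.03490) = 1.017988
δ_res = (-14.5 + 1000) × 1.017988 − 1000 = 1003.227 − 1000 = 3.23‰

3.2‰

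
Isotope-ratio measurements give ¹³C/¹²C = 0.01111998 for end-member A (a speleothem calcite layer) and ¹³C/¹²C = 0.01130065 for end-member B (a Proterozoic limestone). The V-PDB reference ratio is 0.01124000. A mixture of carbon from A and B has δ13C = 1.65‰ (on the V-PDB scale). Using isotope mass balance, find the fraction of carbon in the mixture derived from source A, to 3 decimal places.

δ_A = (0.01111998/0.01124000 − 1)×1000 = (0.989322 − 1)×1000 = -10.678‰
δ_B = (0.01130065/0.01124000 − 1)×1000 = (1.005396 − 1)×1000 = 5.396‰
f_A = (δ_mix − δ_B)/(δ_A − δ_B) = (1.65 − (5.396))/(-10.678 − (5.396))
f_A = -3.746 / -16.074 = 0.2330

0.233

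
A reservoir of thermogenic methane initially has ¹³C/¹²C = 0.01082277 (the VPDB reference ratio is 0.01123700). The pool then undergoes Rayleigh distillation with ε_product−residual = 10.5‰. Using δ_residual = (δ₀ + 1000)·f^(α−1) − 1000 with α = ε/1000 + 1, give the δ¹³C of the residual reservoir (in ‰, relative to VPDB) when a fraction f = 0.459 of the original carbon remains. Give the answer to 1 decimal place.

-44.7‰

δ₀ = (0.01082277/0.01123700 − 1)×1000 = (0.963137 − 1)×1000 = -36.863‰
α − 1 = ε/1000 = 0.0105
f^(α−1) = 0.459^(0.0105) = 0.991857
δ_res = (-36.863 + 1000) × 0.991857 − 1000 = 955.294 − 1000 = -44.71‰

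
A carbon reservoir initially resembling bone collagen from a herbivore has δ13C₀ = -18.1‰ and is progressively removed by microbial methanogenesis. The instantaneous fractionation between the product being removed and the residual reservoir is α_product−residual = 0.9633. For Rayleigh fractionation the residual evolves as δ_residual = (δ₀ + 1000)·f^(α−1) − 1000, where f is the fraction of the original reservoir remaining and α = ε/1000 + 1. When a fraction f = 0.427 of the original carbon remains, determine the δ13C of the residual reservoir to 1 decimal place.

13.0‰

Rayleigh residual: δ_res = (δ₀ + 1000)·f^(α−1) − 1000
α − 1 = -0.03670
f^(α−1) = 0.427^(-0.03670) = 1.031723
δ_res = (-18.1 + 1000) × 1.031723 − 1000 = 1013.049 − 1000 = 13.05‰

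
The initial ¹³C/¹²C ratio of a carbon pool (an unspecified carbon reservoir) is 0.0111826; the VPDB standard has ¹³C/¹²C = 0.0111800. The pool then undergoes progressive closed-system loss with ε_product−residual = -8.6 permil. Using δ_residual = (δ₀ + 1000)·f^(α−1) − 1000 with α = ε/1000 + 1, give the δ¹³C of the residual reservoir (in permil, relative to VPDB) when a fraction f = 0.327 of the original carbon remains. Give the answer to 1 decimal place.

δ₀ = (0.0111826/0.0111800 − 1)×1000 = (1.000233 − 1)×1000 = 0.233 permil
α − 1 = ε/1000 = -0.0086
f^(α−1) = 0.327^(-0.0086) = 1.009659
δ_res = (0.233 + 1000) × 1.009659 − 1000 = 1009.894 − 1000 = 9.89 permil

9.9 permil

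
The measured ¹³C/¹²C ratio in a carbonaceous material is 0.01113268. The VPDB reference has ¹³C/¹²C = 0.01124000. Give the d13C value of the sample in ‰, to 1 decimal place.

d13C = (R_sample / R_standard − 1) × 1000
R_sample / R_standard = 0.01113268 / 0.01124000 = 0.990452
d13C = (0.990452 − 1) × 1000 = -9.55‰

-9.5‰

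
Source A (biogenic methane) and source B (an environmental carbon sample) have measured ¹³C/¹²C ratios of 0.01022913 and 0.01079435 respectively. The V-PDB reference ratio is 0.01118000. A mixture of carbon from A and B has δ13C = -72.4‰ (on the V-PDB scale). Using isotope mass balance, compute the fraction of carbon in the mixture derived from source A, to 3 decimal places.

0.750

δ_A = (0.01022913/0.01118000 − 1)×1000 = (0.914949 − 1)×1000 = -85.051‰
δ_B = (0.01079435/0.01118000 − 1)×1000 = (0.965505 − 1)×1000 = -34.495‰
f_A = (δ_mix − δ_B)/(δ_A − δ_B) = (-72.4 − (-34.495))/(-85.051 − (-34.495))
f_A = -37.905 / -50.556 = 0.7498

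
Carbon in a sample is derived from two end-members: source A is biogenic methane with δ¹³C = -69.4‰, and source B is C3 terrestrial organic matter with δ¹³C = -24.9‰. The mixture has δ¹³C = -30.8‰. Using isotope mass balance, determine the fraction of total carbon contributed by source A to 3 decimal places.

δ_mix = f_A·δ_A + (1 − f_A)·δ_B  ⇒  f_A = (δ_mix − δ_B)/(δ_A − δ_B)
f_A = (-30.8 − (-24.9)) / (-69.4 − (-24.9))
f_A = -5.9 / -44.5 = 0.1326

0.133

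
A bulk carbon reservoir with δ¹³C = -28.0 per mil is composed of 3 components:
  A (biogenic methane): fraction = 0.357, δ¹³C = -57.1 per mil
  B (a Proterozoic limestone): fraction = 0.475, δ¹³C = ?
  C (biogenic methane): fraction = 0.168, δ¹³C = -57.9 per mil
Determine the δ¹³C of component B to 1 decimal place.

4.4 per mil

Isotope mass balance: δ_bulk = Σ fᵢ·δᵢ.
-28.0 = 0.357×(-57.1) + 0.475×δ_B + 0.168×(-57.9)
0.475·δ_B = -28.0 − (-30.112) = 2.112
δ_B = 2.112 / 0.475 = 4.45 per mil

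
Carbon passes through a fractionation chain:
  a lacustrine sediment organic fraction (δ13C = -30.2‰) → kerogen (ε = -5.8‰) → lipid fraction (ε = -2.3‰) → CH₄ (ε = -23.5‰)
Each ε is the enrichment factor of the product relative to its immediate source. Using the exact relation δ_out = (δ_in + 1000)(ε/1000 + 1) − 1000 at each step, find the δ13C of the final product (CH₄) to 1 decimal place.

-60.6‰

step 1: δ = (-30.20 + 1000)·(-5.8/1000 + 1) − 1000 = -35.82‰
step 2: δ = (-35.82 + 1000)·(-2.3/1000 + 1) − 1000 = -38.04‰
step 3: δ = (-38.04 + 1000)·(-23.5/1000 + 1) − 1000 = -60.65‰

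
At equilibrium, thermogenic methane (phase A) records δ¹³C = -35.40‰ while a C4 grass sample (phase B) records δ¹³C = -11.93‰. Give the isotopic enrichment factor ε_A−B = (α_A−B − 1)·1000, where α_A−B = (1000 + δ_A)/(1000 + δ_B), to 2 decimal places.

α_A−B = (1000 + -35.40) / (1000 + -11.93) = 964.60 / 988.07 = 0.976247
ε_A−B = (0.976247 − 1) × 1000 = -23.753‰
(The approximation ε ≈ δ_A − δ_B would give -23.47‰.)

-23.75‰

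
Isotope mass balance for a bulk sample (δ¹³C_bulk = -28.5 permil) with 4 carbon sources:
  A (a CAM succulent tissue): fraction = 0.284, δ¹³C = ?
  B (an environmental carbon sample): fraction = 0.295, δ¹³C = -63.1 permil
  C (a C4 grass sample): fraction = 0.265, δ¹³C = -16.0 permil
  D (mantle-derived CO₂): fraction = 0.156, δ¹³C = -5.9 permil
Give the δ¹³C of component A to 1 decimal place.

-16.6 permil

Isotope mass balance: δ_bulk = Σ fᵢ·δᵢ.
-28.5 = 0.284×δ_A + 0.295×(-63.1) + 0.265×(-16.0) + 0.156×(-5.9)
0.284·δ_A = -28.5 − (-23.775) = -4.725
δ_A = -4.725 / 0.284 = -16.64 permil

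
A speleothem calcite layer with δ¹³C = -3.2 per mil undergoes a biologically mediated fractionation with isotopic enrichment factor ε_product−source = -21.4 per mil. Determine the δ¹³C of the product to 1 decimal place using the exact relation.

-24.5 per mil

Exactly, δ_product = (δ_source + 1000)·(ε/1000 + 1) − 1000.
δ_product = (-3.2 + 1000) × (-21.4/1000 + 1) − 1000
δ_product = -24.53 per mil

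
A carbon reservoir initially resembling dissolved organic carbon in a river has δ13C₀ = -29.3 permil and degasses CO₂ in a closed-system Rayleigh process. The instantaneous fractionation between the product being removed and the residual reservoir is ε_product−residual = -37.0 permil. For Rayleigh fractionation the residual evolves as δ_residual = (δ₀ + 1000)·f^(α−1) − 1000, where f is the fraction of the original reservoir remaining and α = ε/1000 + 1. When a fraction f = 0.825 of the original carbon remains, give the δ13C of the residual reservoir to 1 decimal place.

-22.4 permil

Rayleigh residual: δ_res = (δ₀ + 1000)·f^(α−1) − 1000
α = ε/1000 + 1 = 0.96300, so α − 1 = -0.03700
f^(α−1) = 0.825^(-0.03700) = 1.007143
δ_res = (-29.3 + 1000) × 1.007143 − 1000 = 977.634 − 1000 = -22.37 permil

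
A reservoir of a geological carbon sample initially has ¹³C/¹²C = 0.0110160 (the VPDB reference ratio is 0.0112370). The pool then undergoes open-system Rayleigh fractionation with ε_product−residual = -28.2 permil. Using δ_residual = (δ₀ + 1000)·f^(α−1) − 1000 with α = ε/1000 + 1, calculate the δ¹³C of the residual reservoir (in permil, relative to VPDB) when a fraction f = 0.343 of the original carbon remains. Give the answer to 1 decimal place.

δ₀ = (0.0110160/0.0112370 − 1)×1000 = (0.980333 − 1)×1000 = -19.667 permil
α − 1 = ε/1000 = -0.0282
f^(α−1) = 0.343^(-0.0282) = 1.030635
δ_res = (-19.667 + 1000) × 1.030635 − 1000 = 1010.365 − 1000 = 10.36 permil

10.4 permil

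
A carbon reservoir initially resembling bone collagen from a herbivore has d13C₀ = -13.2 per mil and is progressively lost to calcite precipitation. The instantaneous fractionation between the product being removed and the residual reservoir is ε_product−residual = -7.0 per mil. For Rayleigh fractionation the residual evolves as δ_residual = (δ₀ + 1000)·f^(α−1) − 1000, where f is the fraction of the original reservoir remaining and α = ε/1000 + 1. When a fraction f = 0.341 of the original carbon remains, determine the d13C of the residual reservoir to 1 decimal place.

Rayleigh residual: δ_res = (δ₀ + 1000)·f^(α−1) − 1000
α = ε/1000 + 1 = 0.99300, so α − 1 = -0.00700
f^(α−1) = 0.341^(-0.00700) = 1.007560
δ_res = (-13.2 + 1000) × 1.007560 − 1000 = 994.260 − 1000 = -5.74 per mil

-5.7 per mil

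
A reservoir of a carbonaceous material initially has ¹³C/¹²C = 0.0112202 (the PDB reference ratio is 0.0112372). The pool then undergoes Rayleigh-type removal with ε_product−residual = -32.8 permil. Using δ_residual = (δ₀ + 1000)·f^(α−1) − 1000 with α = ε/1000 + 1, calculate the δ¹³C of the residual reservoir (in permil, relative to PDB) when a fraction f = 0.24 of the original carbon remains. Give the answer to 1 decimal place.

46.3 permil

δ₀ = (0.0112202/0.0112372 − 1)×1000 = (0.998487 − 1)×1000 = -1.513 permil
α − 1 = ε/1000 = -0.0328
f^(α−1) = 0.24^(-0.0328) = 1.047922
δ_res = (-1.513 + 1000) × 1.047922 − 1000 = 1046.337 − 1000 = 46.34 permil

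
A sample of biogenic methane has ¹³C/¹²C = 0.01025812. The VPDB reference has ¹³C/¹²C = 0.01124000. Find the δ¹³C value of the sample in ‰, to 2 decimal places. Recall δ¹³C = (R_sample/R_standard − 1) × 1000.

δ¹³C = (R_sample / R_standard − 1) × 1000
R_sample / R_standard = 0.01025812 / 0.01124000 = 0.912644
δ¹³C = (0.912644 − 1) × 1000 = -87.356‰

-87.36‰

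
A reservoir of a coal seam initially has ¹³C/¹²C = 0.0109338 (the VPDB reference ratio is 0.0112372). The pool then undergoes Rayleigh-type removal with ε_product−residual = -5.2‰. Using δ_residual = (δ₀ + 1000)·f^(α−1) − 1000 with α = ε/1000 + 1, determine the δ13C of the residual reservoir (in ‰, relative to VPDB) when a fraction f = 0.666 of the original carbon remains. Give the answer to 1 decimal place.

-24.9‰

δ₀ = (0.0109338/0.0112372 − 1)×1000 = (0.973000 − 1)×1000 = -27.000‰
α − 1 = ε/1000 = -0.0052
f^(α−1) = 0.666^(-0.0052) = 1.002116
δ_res = (-27.000 + 1000) × 1.002116 − 1000 = 975.059 − 1000 = -24.94‰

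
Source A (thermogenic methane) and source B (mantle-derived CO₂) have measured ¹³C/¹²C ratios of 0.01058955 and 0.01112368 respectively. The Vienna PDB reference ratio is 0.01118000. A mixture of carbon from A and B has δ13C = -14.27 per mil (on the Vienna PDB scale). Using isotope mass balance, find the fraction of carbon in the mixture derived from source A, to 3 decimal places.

0.193

δ_A = (0.01058955/0.01118000 − 1)×1000 = (0.947187 − 1)×1000 = -52.813 per mil
δ_B = (0.01112368/0.01118000 − 1)×1000 = (0.994962 − 1)×1000 = -5.038 per mil
f_A = (δ_mix − δ_B)/(δ_A − δ_B) = (-14.27 − (-5.038))/(-52.813 − (-5.038))
f_A = -9.232 / -47.775 = 0.1932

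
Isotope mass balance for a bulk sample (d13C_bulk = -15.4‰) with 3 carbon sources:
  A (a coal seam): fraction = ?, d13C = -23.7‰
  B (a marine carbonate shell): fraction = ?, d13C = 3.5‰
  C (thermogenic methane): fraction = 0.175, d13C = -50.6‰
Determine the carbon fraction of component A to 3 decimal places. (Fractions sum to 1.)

Let f_A and f_B be the unknown fractions; fractions sum to 1 so f_A + f_B = 0.825.
Mass balance: Σ fᵢ·δᵢ = δ_bulk ⇒ f_A·(-23.7) + f_B·(3.5) = -15.4 − (-8.855) = -6.545
Substitute f_B = 0.825 − f_A:
f_A·(-23.7 − 3.5) = -6.545 − 0.825×(3.5) = -9.432
f_A = -9.432 / -27.2 = 0.3468

0.347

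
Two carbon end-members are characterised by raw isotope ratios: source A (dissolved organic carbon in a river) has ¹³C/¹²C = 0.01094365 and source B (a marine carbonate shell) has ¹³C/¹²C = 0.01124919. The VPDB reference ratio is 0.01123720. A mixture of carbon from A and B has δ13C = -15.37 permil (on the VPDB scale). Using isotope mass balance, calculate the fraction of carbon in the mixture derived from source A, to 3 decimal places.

δ_A = (0.01094365/0.01123720 − 1)×1000 = (0.973877 − 1)×1000 = -26.123 permil
δ_B = (0.01124919/0.01123720 − 1)×1000 = (1.001067 − 1)×1000 = 1.067 permil
f_A = (δ_mix − δ_B)/(δ_A − δ_B) = (-15.37 − (1.067))/(-26.123 − (1.067))
f_A = -16.437 / -27.190 = 0.6045

0.605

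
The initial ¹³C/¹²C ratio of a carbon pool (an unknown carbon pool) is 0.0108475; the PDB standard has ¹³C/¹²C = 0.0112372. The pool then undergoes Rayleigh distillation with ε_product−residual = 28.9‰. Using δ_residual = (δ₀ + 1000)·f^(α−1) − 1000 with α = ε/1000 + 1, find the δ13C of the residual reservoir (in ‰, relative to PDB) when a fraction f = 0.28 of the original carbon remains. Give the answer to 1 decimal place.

δ₀ = (0.0108475/0.0112372 − 1)×1000 = (0.965321 − 1)×1000 = -34.679‰
α − 1 = ε/1000 = 0.0289
f^(α−1) = 0.28^(0.0289) = 0.963880
δ_res = (-34.679 + 1000) × 0.963880 − 1000 = 930.453 − 1000 = -69.55‰

-69.5‰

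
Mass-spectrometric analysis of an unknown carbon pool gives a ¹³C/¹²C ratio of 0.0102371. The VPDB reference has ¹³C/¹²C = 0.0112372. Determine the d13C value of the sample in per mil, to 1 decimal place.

-89.0 per mil

d13C = (R_sample / R_standard − 1) × 1000
R_sample / R_standard = 0.0102371 / 0.0112372 = 0.911001
d13C = (0.911001 − 1) × 1000 = -89.00 per mil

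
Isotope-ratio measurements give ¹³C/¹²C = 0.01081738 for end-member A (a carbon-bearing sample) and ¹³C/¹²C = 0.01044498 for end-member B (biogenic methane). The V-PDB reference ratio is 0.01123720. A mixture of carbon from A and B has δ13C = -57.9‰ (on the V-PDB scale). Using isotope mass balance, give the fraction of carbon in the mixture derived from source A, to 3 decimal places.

δ_A = (0.01081738/0.01123720 − 1)×1000 = (0.962640 − 1)×1000 = -37.360‰
δ_B = (0.01044498/0.01123720 − 1)×1000 = (0.929500 − 1)×1000 = -70.500‰
f_A = (δ_mix − δ_B)/(δ_A − δ_B) = (-57.9 − (-70.500))/(-37.360 − (-70.500))
f_A = 12.600 / 33.140 = 0.3802

0.380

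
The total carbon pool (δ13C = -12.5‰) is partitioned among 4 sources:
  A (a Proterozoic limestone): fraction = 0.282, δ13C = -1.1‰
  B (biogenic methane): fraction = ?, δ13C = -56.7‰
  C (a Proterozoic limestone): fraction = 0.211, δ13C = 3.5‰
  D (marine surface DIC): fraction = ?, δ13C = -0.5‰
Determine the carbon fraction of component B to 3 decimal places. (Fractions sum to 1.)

Let f_B and f_D be the unknown fractions; fractions sum to 1 so f_B + f_D = 0.507.
Mass balance: Σ fᵢ·δᵢ = δ_bulk ⇒ f_B·(-56.7) + f_D·(-0.5) = -12.5 − (0.428) = -12.928
Substitute f_D = 0.507 − f_B:
f_B·(-56.7 − -0.5) = -12.928 − 0.507×(-0.5) = -12.675
f_B = -12.675 / -56.2 = 0.2255

0.226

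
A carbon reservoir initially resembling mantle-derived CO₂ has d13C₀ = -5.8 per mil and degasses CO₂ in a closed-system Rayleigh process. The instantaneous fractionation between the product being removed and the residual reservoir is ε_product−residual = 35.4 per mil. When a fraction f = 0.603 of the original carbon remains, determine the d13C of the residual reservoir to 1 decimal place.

Rayleigh residual: δ_res = (δ₀ + 1000)·f^(α−1) − 1000
α = ε/1000 + 1 = 1.03540, so α − 1 = 0.03540
f^(α−1) = 0.603^(0.03540) = 0.982253
δ_res = (-5.8 + 1000) × 0.982253 − 1000 = 976.556 − 1000 = -23.44 per mil

-23.4 per mil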